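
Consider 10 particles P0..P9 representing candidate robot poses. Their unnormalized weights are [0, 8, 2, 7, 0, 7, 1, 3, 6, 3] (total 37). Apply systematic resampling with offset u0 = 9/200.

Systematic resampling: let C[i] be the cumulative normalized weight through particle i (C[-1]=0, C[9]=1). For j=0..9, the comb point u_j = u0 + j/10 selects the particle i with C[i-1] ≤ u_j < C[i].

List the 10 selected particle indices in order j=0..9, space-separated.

C = [0, 8/37, 10/37, 17/37, 17/37, 24/37, 25/37, 28/37, 34/37, 1]
j=0: u_0=9/200 ∈ [0, 8/37) → index 1
j=1: u_1=29/200 ∈ [0, 8/37) → index 1
j=2: u_2=49/200 ∈ [8/37, 10/37) → index 2
j=3: u_3=69/200 ∈ [10/37, 17/37) → index 3
j=4: u_4=89/200 ∈ [10/37, 17/37) → index 3
j=5: u_5=109/200 ∈ [17/37, 24/37) → index 5
j=6: u_6=129/200 ∈ [17/37, 24/37) → index 5
j=7: u_7=149/200 ∈ [25/37, 28/37) → index 7
j=8: u_8=169/200 ∈ [28/37, 34/37) → index 8
j=9: u_9=189/200 ∈ [34/37, 1) → index 9

1 1 2 3 3 5 5 7 8 9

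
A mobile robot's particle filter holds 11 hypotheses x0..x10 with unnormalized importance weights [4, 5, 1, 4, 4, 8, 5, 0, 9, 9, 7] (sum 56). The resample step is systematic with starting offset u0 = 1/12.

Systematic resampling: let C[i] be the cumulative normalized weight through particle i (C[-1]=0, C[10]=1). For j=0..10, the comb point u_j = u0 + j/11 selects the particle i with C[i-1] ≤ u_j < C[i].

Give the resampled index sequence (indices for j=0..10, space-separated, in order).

C = [1/14, 9/56, 5/28, 1/4, 9/28, 13/28, 31/56, 31/56, 5/7, 7/8, 1]
j=0: u_0=1/12 ∈ [1/14, 9/56) → index 1
j=1: u_1=23/132 ∈ [9/56, 5/28) → index 2
j=2: u_2=35/132 ∈ [1/4, 9/28) → index 4
j=3: u_3=47/132 ∈ [9/28, 13/28) → index 5
j=4: u_4=59/132 ∈ [9/28, 13/28) → index 5
j=5: u_5=71/132 ∈ [13/28, 31/56) → index 6
j=6: u_6=83/132 ∈ [31/56, 5/7) → index 8
j=7: u_7=95/132 ∈ [5/7, 7/8) → index 9
j=8: u_8=107/132 ∈ [5/7, 7/8) → index 9
j=9: u_9=119/132 ∈ [7/8, 1) → index 10
j=10: u_10=131/132 ∈ [7/8, 1) → index 10

1 2 4 5 5 6 8 9 9 10 10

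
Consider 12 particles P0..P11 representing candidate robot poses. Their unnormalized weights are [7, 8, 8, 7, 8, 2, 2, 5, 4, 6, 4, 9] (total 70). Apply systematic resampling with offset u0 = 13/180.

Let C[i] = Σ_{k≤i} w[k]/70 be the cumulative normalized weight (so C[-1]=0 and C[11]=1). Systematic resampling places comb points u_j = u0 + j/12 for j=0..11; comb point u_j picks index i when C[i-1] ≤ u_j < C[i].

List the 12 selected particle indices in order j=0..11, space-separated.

C = [1/10, 3/14, 23/70, 3/7, 19/35, 4/7, 3/5, 47/70, 51/70, 57/70, 61/70, 1]
j=0: u_0=13/180 ∈ [0, 1/10) → index 0
j=1: u_1=7/45 ∈ [1/10, 3/14) → index 1
j=2: u_2=43/180 ∈ [3/14, 23/70) → index 2
j=3: u_3=29/90 ∈ [3/14, 23/70) → index 2
j=4: u_4=73/180 ∈ [23/70, 3/7) → index 3
j=5: u_5=22/45 ∈ [3/7, 19/35) → index 4
j=6: u_6=103/180 ∈ [4/7, 3/5) → index 6
j=7: u_7=59/90 ∈ [3/5, 47/70) → index 7
j=8: u_8=133/180 ∈ [51/70, 57/70) → index 9
j=9: u_9=37/45 ∈ [57/70, 61/70) → index 10
j=10: u_10=163/180 ∈ [61/70, 1) → index 11
j=11: u_11=89/90 ∈ [61/70, 1) → index 11

0 1 2 2 3 4 6 7 9 10 11 11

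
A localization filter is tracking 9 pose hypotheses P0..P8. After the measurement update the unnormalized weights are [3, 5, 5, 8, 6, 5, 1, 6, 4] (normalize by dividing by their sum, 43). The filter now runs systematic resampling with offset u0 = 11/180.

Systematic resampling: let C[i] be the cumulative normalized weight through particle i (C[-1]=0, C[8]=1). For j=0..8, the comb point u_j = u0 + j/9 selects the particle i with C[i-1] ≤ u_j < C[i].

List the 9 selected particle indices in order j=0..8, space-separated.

C = [3/43, 8/43, 13/43, 21/43, 27/43, 32/43, 33/43, 39/43, 1]
j=0: u_0=11/180 ∈ [0, 3/43) → index 0
j=1: u_1=31/180 ∈ [3/43, 8/43) → index 1
j=2: u_2=17/60 ∈ [8/43, 13/43) → index 2
j=3: u_3=71/180 ∈ [13/43, 21/43) → index 3
j=4: u_4=91/180 ∈ [21/43, 27/43) → index 4
j=5: u_5=37/60 ∈ [21/43, 27/43) → index 4
j=6: u_6=131/180 ∈ [27/43, 32/43) → index 5
j=7: u_7=151/180 ∈ [33/43, 39/43) → index 7
j=8: u_8=19/20 ∈ [39/43, 1) → index 8

0 1 2 3 4 4 5 7 8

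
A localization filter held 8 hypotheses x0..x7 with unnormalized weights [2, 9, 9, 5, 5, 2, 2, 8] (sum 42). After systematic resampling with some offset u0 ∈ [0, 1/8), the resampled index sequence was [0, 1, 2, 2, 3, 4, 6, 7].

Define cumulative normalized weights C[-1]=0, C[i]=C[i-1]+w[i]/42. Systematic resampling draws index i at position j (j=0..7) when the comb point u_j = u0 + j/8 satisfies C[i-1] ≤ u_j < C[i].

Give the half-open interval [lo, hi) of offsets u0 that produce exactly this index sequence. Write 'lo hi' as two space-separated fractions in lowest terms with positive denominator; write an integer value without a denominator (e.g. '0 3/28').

1/84 1/21

C = [1/21, 11/42, 10/21, 25/42, 5/7, 16/21, 17/21, 1]
j=0 picked index 0: u0 ∈ [0, 1/21)
j=1 picked index 1: u0 ∈ [-13/168, 23/168)
j=2 picked index 2: u0 ∈ [1/84, 19/84)
j=3 picked index 2: u0 ∈ [-19/168, 17/168)
j=4 picked index 3: u0 ∈ [-1/42, 2/21)
j=5 picked index 4: u0 ∈ [-5/168, 5/56)
j=6 picked index 6: u0 ∈ [1/84, 5/84)
j=7 picked index 7: u0 ∈ [-11/168, 1/8)
intersection: [1/84, 1/21)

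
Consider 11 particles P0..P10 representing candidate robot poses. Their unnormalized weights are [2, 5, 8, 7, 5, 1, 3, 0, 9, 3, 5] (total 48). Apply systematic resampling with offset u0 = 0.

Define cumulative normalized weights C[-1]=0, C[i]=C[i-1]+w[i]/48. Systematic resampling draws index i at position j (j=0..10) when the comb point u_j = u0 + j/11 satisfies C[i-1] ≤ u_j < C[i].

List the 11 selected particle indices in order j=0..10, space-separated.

0 1 2 2 3 3 4 6 8 8 10

C = [1/24, 7/48, 5/16, 11/24, 9/16, 7/12, 31/48, 31/48, 5/6, 43/48, 1]
j=0: u_0=0 ∈ [0, 1/24) → index 0
j=1: u_1=1/11 ∈ [1/24, 7/48) → index 1
j=2: u_2=2/11 ∈ [7/48, 5/16) → index 2
j=3: u_3=3/11 ∈ [7/48, 5/16) → index 2
j=4: u_4=4/11 ∈ [5/16, 11/24) → index 3
j=5: u_5=5/11 ∈ [5/16, 11/24) → index 3
j=6: u_6=6/11 ∈ [11/24, 9/16) → index 4
j=7: u_7=7/11 ∈ [7/12, 31/48) → index 6
j=8: u_8=8/11 ∈ [31/48, 5/6) → index 8
j=9: u_9=9/11 ∈ [31/48, 5/6) → index 8
j=10: u_10=10/11 ∈ [43/48, 1) → index 10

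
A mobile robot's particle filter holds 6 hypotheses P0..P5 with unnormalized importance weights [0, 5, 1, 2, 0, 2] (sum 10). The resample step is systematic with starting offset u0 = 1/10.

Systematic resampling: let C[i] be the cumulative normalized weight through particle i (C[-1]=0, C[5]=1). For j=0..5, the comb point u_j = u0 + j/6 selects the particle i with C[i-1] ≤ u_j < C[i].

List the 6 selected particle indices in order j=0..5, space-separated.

1 1 1 3 3 5

C = [0, 1/2, 3/5, 4/5, 4/5, 1]
j=0: u_0=1/10 ∈ [0, 1/2) → index 1
j=1: u_1=4/15 ∈ [0, 1/2) → index 1
j=2: u_2=13/30 ∈ [0, 1/2) → index 1
j=3: u_3=3/5 ∈ [3/5, 4/5) → index 3
j=4: u_4=23/30 ∈ [3/5, 4/5) → index 3
j=5: u_5=14/15 ∈ [4/5, 1) → index 5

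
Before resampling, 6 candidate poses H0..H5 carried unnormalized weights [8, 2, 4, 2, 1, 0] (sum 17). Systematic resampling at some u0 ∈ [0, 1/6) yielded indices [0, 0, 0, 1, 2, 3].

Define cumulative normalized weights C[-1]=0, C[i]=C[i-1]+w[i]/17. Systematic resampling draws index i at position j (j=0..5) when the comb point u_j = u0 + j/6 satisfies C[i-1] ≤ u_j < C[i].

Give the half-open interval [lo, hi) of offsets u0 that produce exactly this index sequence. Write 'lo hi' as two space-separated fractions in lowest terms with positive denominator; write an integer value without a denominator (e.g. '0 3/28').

0 3/34

C = [8/17, 10/17, 14/17, 16/17, 1, 1]
j=0 picked index 0: u0 ∈ [0, 8/17)
j=1 picked index 0: u0 ∈ [-1/6, 31/102)
j=2 picked index 0: u0 ∈ [-1/3, 7/51)
j=3 picked index 1: u0 ∈ [-1/34, 3/34)
j=4 picked index 2: u0 ∈ [-4/51, 8/51)
j=5 picked index 3: u0 ∈ [-1/102, 11/102)
intersection: [0, 3/34)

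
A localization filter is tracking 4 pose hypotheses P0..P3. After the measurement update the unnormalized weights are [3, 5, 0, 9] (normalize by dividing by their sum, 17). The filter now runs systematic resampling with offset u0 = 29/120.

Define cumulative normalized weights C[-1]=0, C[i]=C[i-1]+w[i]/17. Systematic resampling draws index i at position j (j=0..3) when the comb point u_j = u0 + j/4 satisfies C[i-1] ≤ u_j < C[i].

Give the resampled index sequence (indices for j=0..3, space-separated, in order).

C = [3/17, 8/17, 8/17, 1]
j=0: u_0=29/120 ∈ [3/17, 8/17) → index 1
j=1: u_1=59/120 ∈ [8/17, 1) → index 3
j=2: u_2=89/120 ∈ [8/17, 1) → index 3
j=3: u_3=119/120 ∈ [8/17, 1) → index 3

1 3 3 3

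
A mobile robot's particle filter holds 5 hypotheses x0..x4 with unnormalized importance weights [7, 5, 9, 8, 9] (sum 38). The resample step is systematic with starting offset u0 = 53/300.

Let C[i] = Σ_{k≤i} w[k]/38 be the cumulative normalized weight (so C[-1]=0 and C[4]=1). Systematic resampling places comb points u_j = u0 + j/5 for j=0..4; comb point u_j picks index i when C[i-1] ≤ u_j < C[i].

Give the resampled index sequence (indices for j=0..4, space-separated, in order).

0 2 3 4 4

C = [7/38, 6/19, 21/38, 29/38, 1]
j=0: u_0=53/300 ∈ [0, 7/38) → index 0
j=1: u_1=113/300 ∈ [6/19, 21/38) → index 2
j=2: u_2=173/300 ∈ [21/38, 29/38) → index 3
j=3: u_3=233/300 ∈ [29/38, 1) → index 4
j=4: u_4=293/300 ∈ [29/38, 1) → index 4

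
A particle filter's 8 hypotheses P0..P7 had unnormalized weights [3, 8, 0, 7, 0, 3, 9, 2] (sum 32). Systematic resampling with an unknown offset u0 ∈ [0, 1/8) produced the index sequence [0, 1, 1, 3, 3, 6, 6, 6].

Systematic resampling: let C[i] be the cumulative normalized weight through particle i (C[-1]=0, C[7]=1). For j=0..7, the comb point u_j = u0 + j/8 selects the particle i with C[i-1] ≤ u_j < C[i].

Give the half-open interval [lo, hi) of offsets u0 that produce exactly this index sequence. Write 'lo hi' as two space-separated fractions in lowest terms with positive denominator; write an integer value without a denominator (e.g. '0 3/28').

1/32 1/16

C = [3/32, 11/32, 11/32, 9/16, 9/16, 21/32, 15/16, 1]
j=0 picked index 0: u0 ∈ [0, 3/32)
j=1 picked index 1: u0 ∈ [-1/32, 7/32)
j=2 picked index 1: u0 ∈ [-5/32, 3/32)
j=3 picked index 3: u0 ∈ [-1/32, 3/16)
j=4 picked index 3: u0 ∈ [-5/32, 1/16)
j=5 picked index 6: u0 ∈ [1/32, 5/16)
j=6 picked index 6: u0 ∈ [-3/32, 3/16)
j=7 picked index 6: u0 ∈ [-7/32, 1/16)
intersection: [1/32, 1/16)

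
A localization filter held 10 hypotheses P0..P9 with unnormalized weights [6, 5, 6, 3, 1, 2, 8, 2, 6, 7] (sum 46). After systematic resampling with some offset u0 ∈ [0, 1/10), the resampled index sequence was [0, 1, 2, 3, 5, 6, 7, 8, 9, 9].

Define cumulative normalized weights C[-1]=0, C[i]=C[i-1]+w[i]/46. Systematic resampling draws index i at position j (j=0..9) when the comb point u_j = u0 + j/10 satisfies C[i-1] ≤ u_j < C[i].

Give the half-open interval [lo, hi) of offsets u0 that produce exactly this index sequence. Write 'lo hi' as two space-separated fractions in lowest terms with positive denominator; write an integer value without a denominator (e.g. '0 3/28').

C = [3/23, 11/46, 17/46, 10/23, 21/46, 1/2, 31/46, 33/46, 39/46, 1]
j=0 picked index 0: u0 ∈ [0, 3/23)
j=1 picked index 1: u0 ∈ [7/230, 16/115)
j=2 picked index 2: u0 ∈ [9/230, 39/230)
j=3 picked index 3: u0 ∈ [8/115, 31/230)
j=4 picked index 5: u0 ∈ [13/230, 1/10)
j=5 picked index 6: u0 ∈ [0, 4/23)
j=6 picked index 7: u0 ∈ [17/230, 27/230)
j=7 picked index 8: u0 ∈ [2/115, 17/115)
j=8 picked index 9: u0 ∈ [11/230, 1/5)
j=9 picked index 9: u0 ∈ [-6/115, 1/10)
intersection: [17/230, 1/10)

17/230 1/10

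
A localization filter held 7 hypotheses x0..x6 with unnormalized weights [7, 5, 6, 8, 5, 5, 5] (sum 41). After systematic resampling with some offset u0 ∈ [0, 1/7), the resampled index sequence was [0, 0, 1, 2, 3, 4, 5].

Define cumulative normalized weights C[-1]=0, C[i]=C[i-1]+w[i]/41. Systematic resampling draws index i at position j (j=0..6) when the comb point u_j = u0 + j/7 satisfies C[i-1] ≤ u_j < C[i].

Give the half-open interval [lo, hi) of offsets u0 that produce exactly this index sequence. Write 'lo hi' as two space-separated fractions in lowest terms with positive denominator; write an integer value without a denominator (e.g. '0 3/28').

C = [7/41, 12/41, 18/41, 26/41, 31/41, 36/41, 1]
j=0 picked index 0: u0 ∈ [0, 7/41)
j=1 picked index 0: u0 ∈ [-1/7, 8/287)
j=2 picked index 1: u0 ∈ [-33/287, 2/287)
j=3 picked index 2: u0 ∈ [-39/287, 3/287)
j=4 picked index 3: u0 ∈ [-38/287, 18/287)
j=5 picked index 4: u0 ∈ [-23/287, 12/287)
j=6 picked index 5: u0 ∈ [-29/287, 6/287)
intersection: [0, 2/287)

0 2/287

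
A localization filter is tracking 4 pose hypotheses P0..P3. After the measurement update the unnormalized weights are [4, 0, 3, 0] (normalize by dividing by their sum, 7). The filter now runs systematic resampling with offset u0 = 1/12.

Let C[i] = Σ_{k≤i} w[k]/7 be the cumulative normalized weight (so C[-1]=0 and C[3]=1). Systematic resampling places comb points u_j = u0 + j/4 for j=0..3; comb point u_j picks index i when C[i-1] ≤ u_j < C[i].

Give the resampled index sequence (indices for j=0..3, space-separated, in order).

C = [4/7, 4/7, 1, 1]
j=0: u_0=1/12 ∈ [0, 4/7) → index 0
j=1: u_1=1/3 ∈ [0, 4/7) → index 0
j=2: u_2=7/12 ∈ [4/7, 1) → index 2
j=3: u_3=5/6 ∈ [4/7, 1) → index 2

0 0 2 2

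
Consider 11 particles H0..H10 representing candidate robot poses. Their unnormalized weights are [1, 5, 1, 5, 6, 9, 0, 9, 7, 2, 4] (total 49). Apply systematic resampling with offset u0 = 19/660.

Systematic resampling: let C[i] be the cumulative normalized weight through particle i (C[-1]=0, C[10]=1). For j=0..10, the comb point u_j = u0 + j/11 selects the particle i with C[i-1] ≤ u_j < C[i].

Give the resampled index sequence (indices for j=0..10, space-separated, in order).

1 1 3 4 5 5 7 7 8 8 10

C = [1/49, 6/49, 1/7, 12/49, 18/49, 27/49, 27/49, 36/49, 43/49, 45/49, 1]
j=0: u_0=19/660 ∈ [1/49, 6/49) → index 1
j=1: u_1=79/660 ∈ [1/49, 6/49) → index 1
j=2: u_2=139/660 ∈ [1/7, 12/49) → index 3
j=3: u_3=199/660 ∈ [12/49, 18/49) → index 4
j=4: u_4=259/660 ∈ [18/49, 27/49) → index 5
j=5: u_5=29/60 ∈ [18/49, 27/49) → index 5
j=6: u_6=379/660 ∈ [27/49, 36/49) → index 7
j=7: u_7=439/660 ∈ [27/49, 36/49) → index 7
j=8: u_8=499/660 ∈ [36/49, 43/49) → index 8
j=9: u_9=559/660 ∈ [36/49, 43/49) → index 8
j=10: u_10=619/660 ∈ [45/49, 1) → index 10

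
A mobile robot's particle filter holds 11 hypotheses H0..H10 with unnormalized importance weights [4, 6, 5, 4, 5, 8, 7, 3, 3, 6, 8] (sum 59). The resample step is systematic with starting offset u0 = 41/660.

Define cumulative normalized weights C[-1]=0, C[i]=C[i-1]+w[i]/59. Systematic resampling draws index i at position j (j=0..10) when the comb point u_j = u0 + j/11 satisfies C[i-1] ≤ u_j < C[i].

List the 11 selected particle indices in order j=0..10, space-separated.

C = [4/59, 10/59, 15/59, 19/59, 24/59, 32/59, 39/59, 42/59, 45/59, 51/59, 1]
j=0: u_0=41/660 ∈ [0, 4/59) → index 0
j=1: u_1=101/660 ∈ [4/59, 10/59) → index 1
j=2: u_2=161/660 ∈ [10/59, 15/59) → index 2
j=3: u_3=221/660 ∈ [19/59, 24/59) → index 4
j=4: u_4=281/660 ∈ [24/59, 32/59) → index 5
j=5: u_5=31/60 ∈ [24/59, 32/59) → index 5
j=6: u_6=401/660 ∈ [32/59, 39/59) → index 6
j=7: u_7=461/660 ∈ [39/59, 42/59) → index 7
j=8: u_8=521/660 ∈ [45/59, 51/59) → index 9
j=9: u_9=581/660 ∈ [51/59, 1) → index 10
j=10: u_10=641/660 ∈ [51/59, 1) → index 10

0 1 2 4 5 5 6 7 9 10 10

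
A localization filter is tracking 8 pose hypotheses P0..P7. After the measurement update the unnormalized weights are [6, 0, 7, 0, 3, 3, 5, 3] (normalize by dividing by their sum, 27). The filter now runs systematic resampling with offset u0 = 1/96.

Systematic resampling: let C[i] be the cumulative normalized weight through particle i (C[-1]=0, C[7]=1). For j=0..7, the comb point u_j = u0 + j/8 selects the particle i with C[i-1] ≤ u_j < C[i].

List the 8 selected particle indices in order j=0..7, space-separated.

0 0 2 2 4 5 6 6

C = [2/9, 2/9, 13/27, 13/27, 16/27, 19/27, 8/9, 1]
j=0: u_0=1/96 ∈ [0, 2/9) → index 0
j=1: u_1=13/96 ∈ [0, 2/9) → index 0
j=2: u_2=25/96 ∈ [2/9, 13/27) → index 2
j=3: u_3=37/96 ∈ [2/9, 13/27) → index 2
j=4: u_4=49/96 ∈ [13/27, 16/27) → index 4
j=5: u_5=61/96 ∈ [16/27, 19/27) → index 5
j=6: u_6=73/96 ∈ [19/27, 8/9) → index 6
j=7: u_7=85/96 ∈ [19/27, 8/9) → index 6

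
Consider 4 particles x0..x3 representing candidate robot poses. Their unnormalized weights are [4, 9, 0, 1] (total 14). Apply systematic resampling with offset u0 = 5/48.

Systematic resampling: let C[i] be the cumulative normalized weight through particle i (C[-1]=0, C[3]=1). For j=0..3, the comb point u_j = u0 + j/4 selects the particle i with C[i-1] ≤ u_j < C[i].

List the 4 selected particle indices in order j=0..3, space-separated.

C = [2/7, 13/14, 13/14, 1]
j=0: u_0=5/48 ∈ [0, 2/7) → index 0
j=1: u_1=17/48 ∈ [2/7, 13/14) → index 1
j=2: u_2=29/48 ∈ [2/7, 13/14) → index 1
j=3: u_3=41/48 ∈ [2/7, 13/14) → index 1

0 1 1 1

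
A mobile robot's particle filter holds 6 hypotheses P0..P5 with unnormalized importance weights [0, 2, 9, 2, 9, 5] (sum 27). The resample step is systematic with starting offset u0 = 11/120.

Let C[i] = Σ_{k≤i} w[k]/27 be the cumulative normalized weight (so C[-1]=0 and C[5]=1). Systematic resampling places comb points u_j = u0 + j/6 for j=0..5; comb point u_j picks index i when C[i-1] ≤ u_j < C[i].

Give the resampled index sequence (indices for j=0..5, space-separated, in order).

2 2 3 4 4 5

C = [0, 2/27, 11/27, 13/27, 22/27, 1]
j=0: u_0=11/120 ∈ [2/27, 11/27) → index 2
j=1: u_1=31/120 ∈ [2/27, 11/27) → index 2
j=2: u_2=17/40 ∈ [11/27, 13/27) → index 3
j=3: u_3=71/120 ∈ [13/27, 22/27) → index 4
j=4: u_4=91/120 ∈ [13/27, 22/27) → index 4
j=5: u_5=37/40 ∈ [22/27, 1) → index 5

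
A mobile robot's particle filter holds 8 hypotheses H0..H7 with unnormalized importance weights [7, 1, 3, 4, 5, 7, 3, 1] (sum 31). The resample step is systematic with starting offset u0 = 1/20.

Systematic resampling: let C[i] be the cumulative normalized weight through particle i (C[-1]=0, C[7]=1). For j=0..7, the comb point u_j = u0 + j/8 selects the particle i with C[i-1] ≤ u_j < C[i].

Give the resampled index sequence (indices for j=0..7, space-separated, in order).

0 0 2 3 4 5 5 6

C = [7/31, 8/31, 11/31, 15/31, 20/31, 27/31, 30/31, 1]
j=0: u_0=1/20 ∈ [0, 7/31) → index 0
j=1: u_1=7/40 ∈ [0, 7/31) → index 0
j=2: u_2=3/10 ∈ [8/31, 11/31) → index 2
j=3: u_3=17/40 ∈ [11/31, 15/31) → index 3
j=4: u_4=11/20 ∈ [15/31, 20/31) → index 4
j=5: u_5=27/40 ∈ [20/31, 27/31) → index 5
j=6: u_6=4/5 ∈ [20/31, 27/31) → index 5
j=7: u_7=37/40 ∈ [27/31, 30/31) → index 6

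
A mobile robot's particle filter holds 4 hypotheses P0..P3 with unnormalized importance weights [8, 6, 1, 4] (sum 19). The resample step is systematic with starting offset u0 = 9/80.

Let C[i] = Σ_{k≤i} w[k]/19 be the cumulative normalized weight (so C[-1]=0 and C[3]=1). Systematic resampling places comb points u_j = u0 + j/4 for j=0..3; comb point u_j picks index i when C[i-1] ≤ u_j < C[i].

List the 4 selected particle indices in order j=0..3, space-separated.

0 0 1 3

C = [8/19, 14/19, 15/19, 1]
j=0: u_0=9/80 ∈ [0, 8/19) → index 0
j=1: u_1=29/80 ∈ [0, 8/19) → index 0
j=2: u_2=49/80 ∈ [8/19, 14/19) → index 1
j=3: u_3=69/80 ∈ [15/19, 1) → index 3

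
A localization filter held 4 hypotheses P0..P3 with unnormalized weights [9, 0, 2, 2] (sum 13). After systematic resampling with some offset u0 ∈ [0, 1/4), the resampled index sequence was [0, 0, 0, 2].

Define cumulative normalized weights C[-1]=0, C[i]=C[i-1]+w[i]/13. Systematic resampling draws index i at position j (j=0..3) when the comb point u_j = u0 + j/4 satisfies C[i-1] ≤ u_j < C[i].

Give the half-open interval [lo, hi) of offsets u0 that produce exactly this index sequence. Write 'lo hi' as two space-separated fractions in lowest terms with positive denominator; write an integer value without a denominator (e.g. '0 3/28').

C = [9/13, 9/13, 11/13, 1]
j=0 picked index 0: u0 ∈ [0, 9/13)
j=1 picked index 0: u0 ∈ [-1/4, 23/52)
j=2 picked index 0: u0 ∈ [-1/2, 5/26)
j=3 picked index 2: u0 ∈ [-3/52, 5/52)
intersection: [0, 5/52)

0 5/52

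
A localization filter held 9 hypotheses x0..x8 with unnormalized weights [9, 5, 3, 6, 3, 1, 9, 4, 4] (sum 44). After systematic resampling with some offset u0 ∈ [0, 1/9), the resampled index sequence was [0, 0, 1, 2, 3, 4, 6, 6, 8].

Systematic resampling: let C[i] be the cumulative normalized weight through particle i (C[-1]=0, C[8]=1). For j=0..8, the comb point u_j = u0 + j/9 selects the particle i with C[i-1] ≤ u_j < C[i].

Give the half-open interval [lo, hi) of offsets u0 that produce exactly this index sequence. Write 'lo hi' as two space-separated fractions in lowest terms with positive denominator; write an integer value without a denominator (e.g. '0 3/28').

C = [9/44, 7/22, 17/44, 23/44, 13/22, 27/44, 9/11, 10/11, 1]
j=0 picked index 0: u0 ∈ [0, 9/44)
j=1 picked index 0: u0 ∈ [-1/9, 37/396)
j=2 picked index 1: u0 ∈ [-7/396, 19/198)
j=3 picked index 2: u0 ∈ [-1/66, 7/132)
j=4 picked index 3: u0 ∈ [-23/396, 31/396)
j=5 picked index 4: u0 ∈ [-13/396, 7/198)
j=6 picked index 6: u0 ∈ [-7/132, 5/33)
j=7 picked index 6: u0 ∈ [-65/396, 4/99)
j=8 picked index 8: u0 ∈ [2/99, 1/9)
intersection: [2/99, 7/198)

2/99 7/198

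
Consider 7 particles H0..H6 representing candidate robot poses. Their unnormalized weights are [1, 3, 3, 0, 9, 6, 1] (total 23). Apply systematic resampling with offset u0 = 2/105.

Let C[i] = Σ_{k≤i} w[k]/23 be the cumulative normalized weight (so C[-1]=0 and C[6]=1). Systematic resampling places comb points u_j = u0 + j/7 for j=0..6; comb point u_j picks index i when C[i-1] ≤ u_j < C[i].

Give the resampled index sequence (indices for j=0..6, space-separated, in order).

C = [1/23, 4/23, 7/23, 7/23, 16/23, 22/23, 1]
j=0: u_0=2/105 ∈ [0, 1/23) → index 0
j=1: u_1=17/105 ∈ [1/23, 4/23) → index 1
j=2: u_2=32/105 ∈ [7/23, 16/23) → index 4
j=3: u_3=47/105 ∈ [7/23, 16/23) → index 4
j=4: u_4=62/105 ∈ [7/23, 16/23) → index 4
j=5: u_5=11/15 ∈ [16/23, 22/23) → index 5
j=6: u_6=92/105 ∈ [16/23, 22/23) → index 5

0 1 4 4 4 5 5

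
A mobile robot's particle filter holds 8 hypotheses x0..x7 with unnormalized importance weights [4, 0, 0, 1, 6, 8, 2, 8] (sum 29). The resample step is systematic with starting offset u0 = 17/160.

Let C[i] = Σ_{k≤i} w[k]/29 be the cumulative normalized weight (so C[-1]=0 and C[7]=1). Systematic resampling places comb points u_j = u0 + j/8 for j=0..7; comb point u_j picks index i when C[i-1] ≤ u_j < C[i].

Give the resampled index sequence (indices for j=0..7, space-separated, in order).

0 4 4 5 5 7 7 7

C = [4/29, 4/29, 4/29, 5/29, 11/29, 19/29, 21/29, 1]
j=0: u_0=17/160 ∈ [0, 4/29) → index 0
j=1: u_1=37/160 ∈ [5/29, 11/29) → index 4
j=2: u_2=57/160 ∈ [5/29, 11/29) → index 4
j=3: u_3=77/160 ∈ [11/29, 19/29) → index 5
j=4: u_4=97/160 ∈ [11/29, 19/29) → index 5
j=5: u_5=117/160 ∈ [21/29, 1) → index 7
j=6: u_6=137/160 ∈ [21/29, 1) → index 7
j=7: u_7=157/160 ∈ [21/29, 1) → index 7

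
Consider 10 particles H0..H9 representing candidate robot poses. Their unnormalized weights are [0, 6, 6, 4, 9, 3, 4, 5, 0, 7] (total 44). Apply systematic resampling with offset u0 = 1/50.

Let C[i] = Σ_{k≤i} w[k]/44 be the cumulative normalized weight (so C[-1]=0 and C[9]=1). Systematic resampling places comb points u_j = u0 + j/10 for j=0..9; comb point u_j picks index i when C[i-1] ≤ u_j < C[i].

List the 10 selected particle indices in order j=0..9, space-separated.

C = [0, 3/22, 3/11, 4/11, 25/44, 7/11, 8/11, 37/44, 37/44, 1]
j=0: u_0=1/50 ∈ [0, 3/22) → index 1
j=1: u_1=3/25 ∈ [0, 3/22) → index 1
j=2: u_2=11/50 ∈ [3/22, 3/11) → index 2
j=3: u_3=8/25 ∈ [3/11, 4/11) → index 3
j=4: u_4=21/50 ∈ [4/11, 25/44) → index 4
j=5: u_5=13/25 ∈ [4/11, 25/44) → index 4
j=6: u_6=31/50 ∈ [25/44, 7/11) → index 5
j=7: u_7=18/25 ∈ [7/11, 8/11) → index 6
j=8: u_8=41/50 ∈ [8/11, 37/44) → index 7
j=9: u_9=23/25 ∈ [37/44, 1) → index 9

1 1 2 3 4 4 5 6 7 9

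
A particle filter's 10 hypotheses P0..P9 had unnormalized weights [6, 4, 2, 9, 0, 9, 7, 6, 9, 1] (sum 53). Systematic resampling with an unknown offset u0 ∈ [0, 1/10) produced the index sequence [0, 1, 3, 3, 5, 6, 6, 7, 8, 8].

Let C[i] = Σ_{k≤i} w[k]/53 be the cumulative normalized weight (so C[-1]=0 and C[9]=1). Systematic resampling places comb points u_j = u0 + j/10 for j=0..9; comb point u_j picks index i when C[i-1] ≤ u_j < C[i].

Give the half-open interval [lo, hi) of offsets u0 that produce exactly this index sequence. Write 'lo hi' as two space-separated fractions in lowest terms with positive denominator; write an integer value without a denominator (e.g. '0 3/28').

7/106 43/530

C = [6/53, 10/53, 12/53, 21/53, 21/53, 30/53, 37/53, 43/53, 52/53, 1]
j=0 picked index 0: u0 ∈ [0, 6/53)
j=1 picked index 1: u0 ∈ [7/530, 47/530)
j=2 picked index 3: u0 ∈ [7/265, 52/265)
j=3 picked index 3: u0 ∈ [-39/530, 51/530)
j=4 picked index 5: u0 ∈ [-1/265, 44/265)
j=5 picked index 6: u0 ∈ [7/106, 21/106)
j=6 picked index 6: u0 ∈ [-9/265, 26/265)
j=7 picked index 7: u0 ∈ [-1/530, 59/530)
j=8 picked index 8: u0 ∈ [3/265, 48/265)
j=9 picked index 8: u0 ∈ [-47/530, 43/530)
intersection: [7/106, 43/530)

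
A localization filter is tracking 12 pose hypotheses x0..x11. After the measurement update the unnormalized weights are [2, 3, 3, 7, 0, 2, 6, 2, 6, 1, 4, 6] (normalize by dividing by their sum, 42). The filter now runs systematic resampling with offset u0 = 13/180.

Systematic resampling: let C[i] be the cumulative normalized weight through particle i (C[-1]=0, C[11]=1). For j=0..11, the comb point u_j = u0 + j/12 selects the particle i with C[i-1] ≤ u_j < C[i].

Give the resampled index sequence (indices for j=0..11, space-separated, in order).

1 2 3 3 6 6 7 8 9 10 11 11

C = [1/21, 5/42, 4/21, 5/14, 5/14, 17/42, 23/42, 25/42, 31/42, 16/21, 6/7, 1]
j=0: u_0=13/180 ∈ [1/21, 5/42) → index 1
j=1: u_1=7/45 ∈ [5/42, 4/21) → index 2
j=2: u_2=43/180 ∈ [4/21, 5/14) → index 3
j=3: u_3=29/90 ∈ [4/21, 5/14) → index 3
j=4: u_4=73/180 ∈ [17/42, 23/42) → index 6
j=5: u_5=22/45 ∈ [17/42, 23/42) → index 6
j=6: u_6=103/180 ∈ [23/42, 25/42) → index 7
j=7: u_7=59/90 ∈ [25/42, 31/42) → index 8
j=8: u_8=133/180 ∈ [31/42, 16/21) → index 9
j=9: u_9=37/45 ∈ [16/21, 6/7) → index 10
j=10: u_10=163/180 ∈ [6/7, 1) → index 11
j=11: u_11=89/90 ∈ [6/7, 1) → index 11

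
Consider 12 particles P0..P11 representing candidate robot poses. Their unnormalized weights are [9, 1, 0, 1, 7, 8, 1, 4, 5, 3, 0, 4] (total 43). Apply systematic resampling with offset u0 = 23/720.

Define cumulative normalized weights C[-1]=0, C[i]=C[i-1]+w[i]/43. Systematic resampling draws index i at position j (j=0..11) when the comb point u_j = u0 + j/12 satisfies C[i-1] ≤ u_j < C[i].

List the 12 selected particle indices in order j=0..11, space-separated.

0 0 0 4 4 5 5 6 7 8 9 11

C = [9/43, 10/43, 10/43, 11/43, 18/43, 26/43, 27/43, 31/43, 36/43, 39/43, 39/43, 1]
j=0: u_0=23/720 ∈ [0, 9/43) → index 0
j=1: u_1=83/720 ∈ [0, 9/43) → index 0
j=2: u_2=143/720 ∈ [0, 9/43) → index 0
j=3: u_3=203/720 ∈ [11/43, 18/43) → index 4
j=4: u_4=263/720 ∈ [11/43, 18/43) → index 4
j=5: u_5=323/720 ∈ [18/43, 26/43) → index 5
j=6: u_6=383/720 ∈ [18/43, 26/43) → index 5
j=7: u_7=443/720 ∈ [26/43, 27/43) → index 6
j=8: u_8=503/720 ∈ [27/43, 31/43) → index 7
j=9: u_9=563/720 ∈ [31/43, 36/43) → index 8
j=10: u_10=623/720 ∈ [36/43, 39/43) → index 9
j=11: u_11=683/720 ∈ [39/43, 1) → index 11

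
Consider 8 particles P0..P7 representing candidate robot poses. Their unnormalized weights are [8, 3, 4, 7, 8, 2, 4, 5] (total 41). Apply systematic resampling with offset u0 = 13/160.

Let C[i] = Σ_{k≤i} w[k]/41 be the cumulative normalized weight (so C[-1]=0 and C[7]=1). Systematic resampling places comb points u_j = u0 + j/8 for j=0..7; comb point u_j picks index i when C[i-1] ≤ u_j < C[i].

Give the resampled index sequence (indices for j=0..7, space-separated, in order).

0 1 2 3 4 4 6 7

C = [8/41, 11/41, 15/41, 22/41, 30/41, 32/41, 36/41, 1]
j=0: u_0=13/160 ∈ [0, 8/41) → index 0
j=1: u_1=33/160 ∈ [8/41, 11/41) → index 1
j=2: u_2=53/160 ∈ [11/41, 15/41) → index 2
j=3: u_3=73/160 ∈ [15/41, 22/41) → index 3
j=4: u_4=93/160 ∈ [22/41, 30/41) → index 4
j=5: u_5=113/160 ∈ [22/41, 30/41) → index 4
j=6: u_6=133/160 ∈ [32/41, 36/41) → index 6
j=7: u_7=153/160 ∈ [36/41, 1) → index 7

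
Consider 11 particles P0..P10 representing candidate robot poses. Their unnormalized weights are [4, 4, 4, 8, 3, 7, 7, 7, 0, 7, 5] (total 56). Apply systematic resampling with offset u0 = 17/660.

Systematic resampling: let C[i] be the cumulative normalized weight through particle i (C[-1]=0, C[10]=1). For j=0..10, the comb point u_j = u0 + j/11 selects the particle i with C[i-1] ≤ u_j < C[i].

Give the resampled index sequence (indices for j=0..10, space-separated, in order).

0 1 2 3 4 5 6 7 7 9 10

C = [1/14, 1/7, 3/14, 5/14, 23/56, 15/28, 37/56, 11/14, 11/14, 51/56, 1]
j=0: u_0=17/660 ∈ [0, 1/14) → index 0
j=1: u_1=7/60 ∈ [1/14, 1/7) → index 1
j=2: u_2=137/660 ∈ [1/7, 3/14) → index 2
j=3: u_3=197/660 ∈ [3/14, 5/14) → index 3
j=4: u_4=257/660 ∈ [5/14, 23/56) → index 4
j=5: u_5=317/660 ∈ [23/56, 15/28) → index 5
j=6: u_6=377/660 ∈ [15/28, 37/56) → index 6
j=7: u_7=437/660 ∈ [37/56, 11/14) → index 7
j=8: u_8=497/660 ∈ [37/56, 11/14) → index 7
j=9: u_9=557/660 ∈ [11/14, 51/56) → index 9
j=10: u_10=617/660 ∈ [51/56, 1) → index 10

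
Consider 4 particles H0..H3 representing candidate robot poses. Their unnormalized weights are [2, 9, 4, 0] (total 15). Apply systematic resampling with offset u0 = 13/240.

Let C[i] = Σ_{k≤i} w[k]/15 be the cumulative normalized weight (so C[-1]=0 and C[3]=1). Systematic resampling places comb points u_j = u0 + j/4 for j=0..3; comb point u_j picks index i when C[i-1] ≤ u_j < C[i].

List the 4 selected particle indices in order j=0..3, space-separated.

C = [2/15, 11/15, 1, 1]
j=0: u_0=13/240 ∈ [0, 2/15) → index 0
j=1: u_1=73/240 ∈ [2/15, 11/15) → index 1
j=2: u_2=133/240 ∈ [2/15, 11/15) → index 1
j=3: u_3=193/240 ∈ [11/15, 1) → index 2

0 1 1 2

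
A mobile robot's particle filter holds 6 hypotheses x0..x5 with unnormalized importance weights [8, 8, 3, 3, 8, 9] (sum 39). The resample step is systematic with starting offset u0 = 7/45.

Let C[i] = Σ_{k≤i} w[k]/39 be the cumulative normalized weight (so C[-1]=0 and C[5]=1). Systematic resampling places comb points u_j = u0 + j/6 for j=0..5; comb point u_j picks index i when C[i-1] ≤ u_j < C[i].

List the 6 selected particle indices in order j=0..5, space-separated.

C = [8/39, 16/39, 19/39, 22/39, 10/13, 1]
j=0: u_0=7/45 ∈ [0, 8/39) → index 0
j=1: u_1=29/90 ∈ [8/39, 16/39) → index 1
j=2: u_2=22/45 ∈ [19/39, 22/39) → index 3
j=3: u_3=59/90 ∈ [22/39, 10/13) → index 4
j=4: u_4=37/45 ∈ [10/13, 1) → index 5
j=5: u_5=89/90 ∈ [10/13, 1) → index 5

0 1 3 4 5 5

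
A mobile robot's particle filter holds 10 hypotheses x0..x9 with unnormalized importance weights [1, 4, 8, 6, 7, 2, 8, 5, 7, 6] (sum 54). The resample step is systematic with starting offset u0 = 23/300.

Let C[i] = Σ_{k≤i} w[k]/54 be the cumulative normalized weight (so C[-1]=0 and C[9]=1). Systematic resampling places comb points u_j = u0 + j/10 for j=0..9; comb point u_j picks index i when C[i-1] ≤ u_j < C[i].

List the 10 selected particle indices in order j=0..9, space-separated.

1 2 3 4 4 6 7 8 8 9

C = [1/54, 5/54, 13/54, 19/54, 13/27, 14/27, 2/3, 41/54, 8/9, 1]
j=0: u_0=23/300 ∈ [1/54, 5/54) → index 1
j=1: u_1=53/300 ∈ [5/54, 13/54) → index 2
j=2: u_2=83/300 ∈ [13/54, 19/54) → index 3
j=3: u_3=113/300 ∈ [19/54, 13/27) → index 4
j=4: u_4=143/300 ∈ [19/54, 13/27) → index 4
j=5: u_5=173/300 ∈ [14/27, 2/3) → index 6
j=6: u_6=203/300 ∈ [2/3, 41/54) → index 7
j=7: u_7=233/300 ∈ [41/54, 8/9) → index 8
j=8: u_8=263/300 ∈ [41/54, 8/9) → index 8
j=9: u_9=293/300 ∈ [8/9, 1) → index 9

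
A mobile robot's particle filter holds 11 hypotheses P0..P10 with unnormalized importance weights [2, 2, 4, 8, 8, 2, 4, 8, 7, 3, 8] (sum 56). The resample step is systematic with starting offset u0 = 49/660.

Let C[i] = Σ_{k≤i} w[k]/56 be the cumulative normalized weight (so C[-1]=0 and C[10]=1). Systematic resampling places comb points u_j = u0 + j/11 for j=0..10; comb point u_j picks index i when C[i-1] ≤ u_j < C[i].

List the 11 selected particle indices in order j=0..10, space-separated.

C = [1/28, 1/14, 1/7, 2/7, 3/7, 13/28, 15/28, 19/28, 45/56, 6/7, 1]
j=0: u_0=49/660 ∈ [1/14, 1/7) → index 2
j=1: u_1=109/660 ∈ [1/7, 2/7) → index 3
j=2: u_2=169/660 ∈ [1/7, 2/7) → index 3
j=3: u_3=229/660 ∈ [2/7, 3/7) → index 4
j=4: u_4=289/660 ∈ [3/7, 13/28) → index 5
j=5: u_5=349/660 ∈ [13/28, 15/28) → index 6
j=6: u_6=409/660 ∈ [15/28, 19/28) → index 7
j=7: u_7=469/660 ∈ [19/28, 45/56) → index 8
j=8: u_8=529/660 ∈ [19/28, 45/56) → index 8
j=9: u_9=589/660 ∈ [6/7, 1) → index 10
j=10: u_10=59/60 ∈ [6/7, 1) → index 10

2 3 3 4 5 6 7 8 8 10 10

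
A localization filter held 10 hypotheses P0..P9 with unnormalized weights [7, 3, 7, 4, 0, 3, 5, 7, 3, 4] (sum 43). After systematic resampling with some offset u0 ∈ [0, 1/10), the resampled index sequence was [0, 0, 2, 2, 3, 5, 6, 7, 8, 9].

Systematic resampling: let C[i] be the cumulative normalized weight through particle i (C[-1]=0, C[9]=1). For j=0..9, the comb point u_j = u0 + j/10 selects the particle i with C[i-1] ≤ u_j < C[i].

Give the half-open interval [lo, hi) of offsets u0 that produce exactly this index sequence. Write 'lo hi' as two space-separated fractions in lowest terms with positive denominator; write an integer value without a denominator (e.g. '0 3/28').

8/215 5/86

C = [7/43, 10/43, 17/43, 21/43, 21/43, 24/43, 29/43, 36/43, 39/43, 1]
j=0 picked index 0: u0 ∈ [0, 7/43)
j=1 picked index 0: u0 ∈ [-1/10, 27/430)
j=2 picked index 2: u0 ∈ [7/215, 42/215)
j=3 picked index 2: u0 ∈ [-29/430, 41/430)
j=4 picked index 3: u0 ∈ [-1/215, 19/215)
j=5 picked index 5: u0 ∈ [-1/86, 5/86)
j=6 picked index 6: u0 ∈ [-9/215, 16/215)
j=7 picked index 7: u0 ∈ [-11/430, 59/430)
j=8 picked index 8: u0 ∈ [8/215, 23/215)
j=9 picked index 9: u0 ∈ [3/430, 1/10)
intersection: [8/215, 5/86)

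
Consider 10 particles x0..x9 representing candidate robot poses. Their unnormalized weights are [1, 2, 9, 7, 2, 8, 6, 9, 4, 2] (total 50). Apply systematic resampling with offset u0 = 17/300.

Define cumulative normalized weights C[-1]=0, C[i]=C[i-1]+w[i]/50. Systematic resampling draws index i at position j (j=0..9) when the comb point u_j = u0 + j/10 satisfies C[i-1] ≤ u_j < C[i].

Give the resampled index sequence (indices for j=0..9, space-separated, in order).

C = [1/50, 3/50, 6/25, 19/50, 21/50, 29/50, 7/10, 22/25, 24/25, 1]
j=0: u_0=17/300 ∈ [1/50, 3/50) → index 1
j=1: u_1=47/300 ∈ [3/50, 6/25) → index 2
j=2: u_2=77/300 ∈ [6/25, 19/50) → index 3
j=3: u_3=107/300 ∈ [6/25, 19/50) → index 3
j=4: u_4=137/300 ∈ [21/50, 29/50) → index 5
j=5: u_5=167/300 ∈ [21/50, 29/50) → index 5
j=6: u_6=197/300 ∈ [29/50, 7/10) → index 6
j=7: u_7=227/300 ∈ [7/10, 22/25) → index 7
j=8: u_8=257/300 ∈ [7/10, 22/25) → index 7
j=9: u_9=287/300 ∈ [22/25, 24/25) → index 8

1 2 3 3 5 5 6 7 7 8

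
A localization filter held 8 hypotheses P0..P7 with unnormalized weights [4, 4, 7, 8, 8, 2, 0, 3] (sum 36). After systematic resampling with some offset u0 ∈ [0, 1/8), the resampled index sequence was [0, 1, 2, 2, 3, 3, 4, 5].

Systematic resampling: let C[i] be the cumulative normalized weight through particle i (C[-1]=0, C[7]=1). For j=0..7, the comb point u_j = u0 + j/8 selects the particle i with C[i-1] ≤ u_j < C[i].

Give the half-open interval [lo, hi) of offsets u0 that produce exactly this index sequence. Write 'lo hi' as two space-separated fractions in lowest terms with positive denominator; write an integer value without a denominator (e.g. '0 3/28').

0 1/72

C = [1/9, 2/9, 5/12, 23/36, 31/36, 11/12, 11/12, 1]
j=0 picked index 0: u0 ∈ [0, 1/9)
j=1 picked index 1: u0 ∈ [-1/72, 7/72)
j=2 picked index 2: u0 ∈ [-1/36, 1/6)
j=3 picked index 2: u0 ∈ [-11/72, 1/24)
j=4 picked index 3: u0 ∈ [-1/12, 5/36)
j=5 picked index 3: u0 ∈ [-5/24, 1/72)
j=6 picked index 4: u0 ∈ [-1/9, 1/9)
j=7 picked index 5: u0 ∈ [-1/72, 1/24)
intersection: [0, 1/72)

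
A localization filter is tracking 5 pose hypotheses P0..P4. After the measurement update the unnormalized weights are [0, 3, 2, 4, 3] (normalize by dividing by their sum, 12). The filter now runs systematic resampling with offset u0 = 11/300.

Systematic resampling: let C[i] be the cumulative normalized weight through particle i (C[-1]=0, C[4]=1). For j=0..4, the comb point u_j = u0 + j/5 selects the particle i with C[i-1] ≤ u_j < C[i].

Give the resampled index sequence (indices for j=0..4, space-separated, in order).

1 1 3 3 4

C = [0, 1/4, 5/12, 3/4, 1]
j=0: u_0=11/300 ∈ [0, 1/4) → index 1
j=1: u_1=71/300 ∈ [0, 1/4) → index 1
j=2: u_2=131/300 ∈ [5/12, 3/4) → index 3
j=3: u_3=191/300 ∈ [5/12, 3/4) → index 3
j=4: u_4=251/300 ∈ [3/4, 1) → index 4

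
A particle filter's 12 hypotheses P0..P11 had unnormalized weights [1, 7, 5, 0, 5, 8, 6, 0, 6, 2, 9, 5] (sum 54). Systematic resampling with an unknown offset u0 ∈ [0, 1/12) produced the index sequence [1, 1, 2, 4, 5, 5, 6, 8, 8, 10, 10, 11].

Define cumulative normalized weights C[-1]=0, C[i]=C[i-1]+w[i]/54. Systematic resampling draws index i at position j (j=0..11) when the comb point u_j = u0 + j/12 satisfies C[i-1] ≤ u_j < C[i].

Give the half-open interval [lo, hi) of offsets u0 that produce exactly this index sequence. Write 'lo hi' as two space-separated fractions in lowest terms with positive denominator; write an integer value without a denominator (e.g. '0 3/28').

C = [1/54, 4/27, 13/54, 13/54, 1/3, 13/27, 16/27, 16/27, 19/27, 20/27, 49/54, 1]
j=0 picked index 1: u0 ∈ [1/54, 4/27)
j=1 picked index 1: u0 ∈ [-7/108, 7/108)
j=2 picked index 2: u0 ∈ [-1/54, 2/27)
j=3 picked index 4: u0 ∈ [-1/108, 1/12)
j=4 picked index 5: u0 ∈ [0, 4/27)
j=5 picked index 5: u0 ∈ [-1/12, 7/108)
j=6 picked index 6: u0 ∈ [-1/54, 5/54)
j=7 picked index 8: u0 ∈ [1/108, 13/108)
j=8 picked index 8: u0 ∈ [-2/27, 1/27)
j=9 picked index 10: u0 ∈ [-1/108, 17/108)
j=10 picked index 10: u0 ∈ [-5/54, 2/27)
j=11 picked index 11: u0 ∈ [-1/108, 1/12)
intersection: [1/54, 1/27)

1/54 1/27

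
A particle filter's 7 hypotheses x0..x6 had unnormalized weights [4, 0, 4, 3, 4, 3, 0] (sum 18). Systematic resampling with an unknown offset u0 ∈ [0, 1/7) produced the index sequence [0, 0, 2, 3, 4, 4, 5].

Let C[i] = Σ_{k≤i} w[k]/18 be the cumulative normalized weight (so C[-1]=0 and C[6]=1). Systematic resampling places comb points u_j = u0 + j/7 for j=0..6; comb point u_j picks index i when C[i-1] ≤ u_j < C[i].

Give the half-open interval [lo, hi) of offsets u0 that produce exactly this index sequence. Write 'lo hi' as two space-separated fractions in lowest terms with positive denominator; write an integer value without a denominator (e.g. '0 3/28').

C = [2/9, 2/9, 4/9, 11/18, 5/6, 1, 1]
j=0 picked index 0: u0 ∈ [0, 2/9)
j=1 picked index 0: u0 ∈ [-1/7, 5/63)
j=2 picked index 2: u0 ∈ [-4/63, 10/63)
j=3 picked index 3: u0 ∈ [1/63, 23/126)
j=4 picked index 4: u0 ∈ [5/126, 11/42)
j=5 picked index 4: u0 ∈ [-13/126, 5/42)
j=6 picked index 5: u0 ∈ [-1/42, 1/7)
intersection: [5/126, 5/63)

5/126 5/63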